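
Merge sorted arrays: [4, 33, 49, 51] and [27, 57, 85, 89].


Take 4 from A
Take 27 from B
Take 33 from A
Take 49 from A
Take 51 from A

Merged: [4, 27, 33, 49, 51, 57, 85, 89]


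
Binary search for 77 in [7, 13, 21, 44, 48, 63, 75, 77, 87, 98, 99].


Step 1: lo=0, hi=10, mid=5, val=63
Step 2: lo=6, hi=10, mid=8, val=87
Step 3: lo=6, hi=7, mid=6, val=75
Step 4: lo=7, hi=7, mid=7, val=77

Found at index 7


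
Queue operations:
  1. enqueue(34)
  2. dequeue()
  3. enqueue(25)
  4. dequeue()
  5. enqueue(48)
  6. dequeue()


enqueue(34) -> [34]
dequeue()->34, []
enqueue(25) -> [25]
dequeue()->25, []
enqueue(48) -> [48]
dequeue()->48, []

Final queue: []


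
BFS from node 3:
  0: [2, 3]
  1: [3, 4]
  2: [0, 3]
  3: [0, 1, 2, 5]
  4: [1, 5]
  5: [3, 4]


Visit 3, enqueue [0, 1, 2, 5]
Visit 0, enqueue []
Visit 1, enqueue [4]
Visit 2, enqueue []
Visit 5, enqueue []
Visit 4, enqueue []

BFS order: [3, 0, 1, 2, 5, 4]


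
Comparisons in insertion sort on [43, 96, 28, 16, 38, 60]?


Algorithm: insertion sort
Input: [43, 96, 28, 16, 38, 60]
Sorted: [16, 28, 38, 43, 60, 96]

11


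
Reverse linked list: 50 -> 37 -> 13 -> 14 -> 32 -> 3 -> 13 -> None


Step 1: curr=50, set curr.next=prev(None) | reversed so far: 50
Step 2: curr=37, set curr.next=prev(50) | reversed so far: 37 -> 50
Step 3: curr=13, set curr.next=prev(37) | reversed so far: 13 -> 37 -> 50
Step 4: curr=14, set curr.next=prev(13) | reversed so far: 14 -> 13 -> 37 -> 50
Step 5: curr=32, set curr.next=prev(14) | reversed so far: 32 -> 14 -> 13 -> 37 -> 50
Step 6: curr=3, set curr.next=prev(32) | reversed so far: 3 -> 32 -> 14 -> 13 -> 37 -> 50
Step 7: curr=13, set curr.next=prev(3) | reversed so far: 13 -> 3 -> 32 -> 14 -> 13 -> 37 -> 50

13 -> 3 -> 32 -> 14 -> 13 -> 37 -> 50 -> None


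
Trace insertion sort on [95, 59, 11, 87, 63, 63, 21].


Initial: [95, 59, 11, 87, 63, 63, 21]
Insert 59: [59, 95, 11, 87, 63, 63, 21]
Insert 11: [11, 59, 95, 87, 63, 63, 21]
Insert 87: [11, 59, 87, 95, 63, 63, 21]
Insert 63: [11, 59, 63, 87, 95, 63, 21]
Insert 63: [11, 59, 63, 63, 87, 95, 21]
Insert 21: [11, 21, 59, 63, 63, 87, 95]

Sorted: [11, 21, 59, 63, 63, 87, 95]


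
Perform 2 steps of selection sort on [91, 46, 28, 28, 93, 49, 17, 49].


Initial: [91, 46, 28, 28, 93, 49, 17, 49]
Step 1: min=17 at 6
  Swap: [17, 46, 28, 28, 93, 49, 91, 49]
Step 2: min=28 at 2
  Swap: [17, 28, 46, 28, 93, 49, 91, 49]

After 2 steps: [17, 28, 46, 28, 93, 49, 91, 49]


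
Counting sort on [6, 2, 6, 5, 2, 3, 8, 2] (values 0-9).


Input: [6, 2, 6, 5, 2, 3, 8, 2]
Counts: [0, 0, 3, 1, 0, 1, 2, 0, 1, 0]

Sorted: [2, 2, 2, 3, 5, 6, 6, 8]


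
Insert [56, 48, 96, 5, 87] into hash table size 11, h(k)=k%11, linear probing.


Insert 56: h=1 -> slot 1
Insert 48: h=4 -> slot 4
Insert 96: h=8 -> slot 8
Insert 5: h=5 -> slot 5
Insert 87: h=10 -> slot 10

Table: [None, 56, None, None, 48, 5, None, None, 96, None, 87]


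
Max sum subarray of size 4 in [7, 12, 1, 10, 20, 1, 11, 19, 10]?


[0:4]: 30
[1:5]: 43
[2:6]: 32
[3:7]: 42
[4:8]: 51
[5:9]: 41

Max: 51 at [4:8]


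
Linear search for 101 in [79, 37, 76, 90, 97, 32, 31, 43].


i=0: 79!=101
i=1: 37!=101
i=2: 76!=101
i=3: 90!=101
i=4: 97!=101
i=5: 32!=101
i=6: 31!=101
i=7: 43!=101

Not found, 8 comps


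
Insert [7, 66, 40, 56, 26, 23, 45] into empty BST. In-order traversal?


Insert 7: root
Insert 66: R from 7
Insert 40: R from 7 -> L from 66
Insert 56: R from 7 -> L from 66 -> R from 40
Insert 26: R from 7 -> L from 66 -> L from 40
Insert 23: R from 7 -> L from 66 -> L from 40 -> L from 26
Insert 45: R from 7 -> L from 66 -> R from 40 -> L from 56

In-order: [7, 23, 26, 40, 45, 56, 66]


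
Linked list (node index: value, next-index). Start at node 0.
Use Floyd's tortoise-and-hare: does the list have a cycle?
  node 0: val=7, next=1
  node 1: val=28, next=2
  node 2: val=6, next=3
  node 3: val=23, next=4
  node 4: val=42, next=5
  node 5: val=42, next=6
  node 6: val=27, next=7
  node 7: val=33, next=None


Floyd's tortoise (slow, +1) and hare (fast, +2):
  init: slow=0, fast=0
  step 1: slow=1, fast=2
  step 2: slow=2, fast=4
  step 3: slow=3, fast=6
  step 4: fast 6->7->None, no cycle

Cycle: no


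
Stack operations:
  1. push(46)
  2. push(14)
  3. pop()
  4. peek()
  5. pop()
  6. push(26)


push(46) -> [46]
push(14) -> [46, 14]
pop()->14, [46]
peek()->46
pop()->46, []
push(26) -> [26]

Final stack: [26]


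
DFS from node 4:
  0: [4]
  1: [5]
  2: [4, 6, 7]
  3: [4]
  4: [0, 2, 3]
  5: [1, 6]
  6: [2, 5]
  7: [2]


Visit 4, push [3, 2, 0]
Visit 0, push []
Visit 2, push [7, 6]
Visit 6, push [5]
Visit 5, push [1]
Visit 1, push []
Visit 7, push []
Visit 3, push []

DFS order: [4, 0, 2, 6, 5, 1, 7, 3]


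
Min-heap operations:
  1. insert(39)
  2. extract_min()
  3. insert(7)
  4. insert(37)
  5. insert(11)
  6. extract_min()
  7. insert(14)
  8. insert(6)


insert(39) -> [39]
extract_min()->39, []
insert(7) -> [7]
insert(37) -> [7, 37]
insert(11) -> [7, 37, 11]
extract_min()->7, [11, 37]
insert(14) -> [11, 37, 14]
insert(6) -> [6, 11, 14, 37]

Final heap: [6, 11, 14, 37]


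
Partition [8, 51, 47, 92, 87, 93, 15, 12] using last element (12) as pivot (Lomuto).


Pivot: 12
  8 <= 12: advance i (no swap)
Place pivot at 1: [8, 12, 47, 92, 87, 93, 15, 51]

Partitioned: [8, 12, 47, 92, 87, 93, 15, 51]


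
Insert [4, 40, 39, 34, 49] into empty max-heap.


Insert 4: [4]
Insert 40: [40, 4]
Insert 39: [40, 4, 39]
Insert 34: [40, 34, 39, 4]
Insert 49: [49, 40, 39, 4, 34]

Final heap: [49, 40, 39, 4, 34]


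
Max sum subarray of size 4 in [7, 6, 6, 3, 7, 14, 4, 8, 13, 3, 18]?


[0:4]: 22
[1:5]: 22
[2:6]: 30
[3:7]: 28
[4:8]: 33
[5:9]: 39
[6:10]: 28
[7:11]: 42

Max: 42 at [7:11]


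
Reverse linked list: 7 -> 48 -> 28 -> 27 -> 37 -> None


Step 1: curr=7, set curr.next=prev(None) | reversed so far: 7
Step 2: curr=48, set curr.next=prev(7) | reversed so far: 48 -> 7
Step 3: curr=28, set curr.next=prev(48) | reversed so far: 28 -> 48 -> 7
Step 4: curr=27, set curr.next=prev(28) | reversed so far: 27 -> 28 -> 48 -> 7
Step 5: curr=37, set curr.next=prev(27) | reversed so far: 37 -> 27 -> 28 -> 48 -> 7

37 -> 27 -> 28 -> 48 -> 7 -> None


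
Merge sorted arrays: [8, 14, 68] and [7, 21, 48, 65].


Take 7 from B
Take 8 from A
Take 14 from A
Take 21 from B
Take 48 from B
Take 65 from B

Merged: [7, 8, 14, 21, 48, 65, 68]


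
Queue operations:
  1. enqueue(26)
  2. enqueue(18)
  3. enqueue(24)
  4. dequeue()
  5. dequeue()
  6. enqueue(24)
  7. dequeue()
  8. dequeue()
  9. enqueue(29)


enqueue(26) -> [26]
enqueue(18) -> [26, 18]
enqueue(24) -> [26, 18, 24]
dequeue()->26, [18, 24]
dequeue()->18, [24]
enqueue(24) -> [24, 24]
dequeue()->24, [24]
dequeue()->24, []
enqueue(29) -> [29]

Final queue: [29]


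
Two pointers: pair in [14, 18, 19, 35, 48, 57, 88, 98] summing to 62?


lo=0(14)+hi=7(98)=112
lo=0(14)+hi=6(88)=102
lo=0(14)+hi=5(57)=71
lo=0(14)+hi=4(48)=62

Yes: 14+48=62


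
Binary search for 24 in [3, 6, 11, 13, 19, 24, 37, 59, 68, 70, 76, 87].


Step 1: lo=0, hi=11, mid=5, val=24

Found at index 5


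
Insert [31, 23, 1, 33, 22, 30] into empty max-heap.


Insert 31: [31]
Insert 23: [31, 23]
Insert 1: [31, 23, 1]
Insert 33: [33, 31, 1, 23]
Insert 22: [33, 31, 1, 23, 22]
Insert 30: [33, 31, 30, 23, 22, 1]

Final heap: [33, 31, 30, 23, 22, 1]


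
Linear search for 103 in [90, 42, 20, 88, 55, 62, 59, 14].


i=0: 90!=103
i=1: 42!=103
i=2: 20!=103
i=3: 88!=103
i=4: 55!=103
i=5: 62!=103
i=6: 59!=103
i=7: 14!=103

Not found, 8 comps


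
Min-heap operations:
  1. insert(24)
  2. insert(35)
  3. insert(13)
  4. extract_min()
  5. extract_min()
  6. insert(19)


insert(24) -> [24]
insert(35) -> [24, 35]
insert(13) -> [13, 35, 24]
extract_min()->13, [24, 35]
extract_min()->24, [35]
insert(19) -> [19, 35]

Final heap: [19, 35]


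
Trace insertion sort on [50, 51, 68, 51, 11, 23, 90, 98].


Initial: [50, 51, 68, 51, 11, 23, 90, 98]
Insert 51: [50, 51, 68, 51, 11, 23, 90, 98]
Insert 68: [50, 51, 68, 51, 11, 23, 90, 98]
Insert 51: [50, 51, 51, 68, 11, 23, 90, 98]
Insert 11: [11, 50, 51, 51, 68, 23, 90, 98]
Insert 23: [11, 23, 50, 51, 51, 68, 90, 98]
Insert 90: [11, 23, 50, 51, 51, 68, 90, 98]
Insert 98: [11, 23, 50, 51, 51, 68, 90, 98]

Sorted: [11, 23, 50, 51, 51, 68, 90, 98]


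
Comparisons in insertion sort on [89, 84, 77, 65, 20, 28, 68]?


Algorithm: insertion sort
Input: [89, 84, 77, 65, 20, 28, 68]
Sorted: [20, 28, 65, 68, 77, 84, 89]

19


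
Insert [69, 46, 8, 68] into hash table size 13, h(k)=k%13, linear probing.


Insert 69: h=4 -> slot 4
Insert 46: h=7 -> slot 7
Insert 8: h=8 -> slot 8
Insert 68: h=3 -> slot 3

Table: [None, None, None, 68, 69, None, None, 46, 8, None, None, None, None]


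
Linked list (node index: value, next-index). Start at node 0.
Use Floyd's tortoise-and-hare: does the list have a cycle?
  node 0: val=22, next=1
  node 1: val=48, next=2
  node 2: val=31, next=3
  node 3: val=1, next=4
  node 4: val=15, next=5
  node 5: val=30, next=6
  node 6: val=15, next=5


Floyd's tortoise (slow, +1) and hare (fast, +2):
  init: slow=0, fast=0
  step 1: slow=1, fast=2
  step 2: slow=2, fast=4
  step 3: slow=3, fast=6
  step 4: slow=4, fast=6
  step 5: slow=5, fast=6
  step 6: slow=6, fast=6
  slow == fast at node 6: cycle detected

Cycle: yes


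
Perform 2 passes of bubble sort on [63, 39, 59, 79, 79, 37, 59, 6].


Initial: [63, 39, 59, 79, 79, 37, 59, 6]
Pass 1: [39, 59, 63, 79, 37, 59, 6, 79] (5 swaps)
Pass 2: [39, 59, 63, 37, 59, 6, 79, 79] (3 swaps)

After 2 passes: [39, 59, 63, 37, 59, 6, 79, 79]


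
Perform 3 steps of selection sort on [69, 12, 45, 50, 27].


Initial: [69, 12, 45, 50, 27]
Step 1: min=12 at 1
  Swap: [12, 69, 45, 50, 27]
Step 2: min=27 at 4
  Swap: [12, 27, 45, 50, 69]
Step 3: min=45 at 2
  Swap: [12, 27, 45, 50, 69]

After 3 steps: [12, 27, 45, 50, 69]


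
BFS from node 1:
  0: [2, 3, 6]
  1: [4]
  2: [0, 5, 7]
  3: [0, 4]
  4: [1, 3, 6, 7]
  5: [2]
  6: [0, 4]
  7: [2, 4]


Visit 1, enqueue [4]
Visit 4, enqueue [3, 6, 7]
Visit 3, enqueue [0]
Visit 6, enqueue []
Visit 7, enqueue [2]
Visit 0, enqueue []
Visit 2, enqueue [5]
Visit 5, enqueue []

BFS order: [1, 4, 3, 6, 7, 0, 2, 5]


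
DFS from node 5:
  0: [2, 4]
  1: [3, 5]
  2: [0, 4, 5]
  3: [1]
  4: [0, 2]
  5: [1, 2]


Visit 5, push [2, 1]
Visit 1, push [3]
Visit 3, push []
Visit 2, push [4, 0]
Visit 0, push [4]
Visit 4, push []

DFS order: [5, 1, 3, 2, 0, 4]


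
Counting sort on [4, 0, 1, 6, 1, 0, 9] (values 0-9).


Input: [4, 0, 1, 6, 1, 0, 9]
Counts: [2, 2, 0, 0, 1, 0, 1, 0, 0, 1]

Sorted: [0, 0, 1, 1, 4, 6, 9]


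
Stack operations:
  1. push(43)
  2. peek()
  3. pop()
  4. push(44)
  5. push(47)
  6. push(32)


push(43) -> [43]
peek()->43
pop()->43, []
push(44) -> [44]
push(47) -> [44, 47]
push(32) -> [44, 47, 32]

Final stack: [44, 47, 32]


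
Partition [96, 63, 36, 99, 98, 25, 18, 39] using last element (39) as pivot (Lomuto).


Pivot: 39
  36 <= 39: swap -> [36, 63, 96, 99, 98, 25, 18, 39]
  25 <= 39: swap -> [36, 25, 96, 99, 98, 63, 18, 39]
  18 <= 39: swap -> [36, 25, 18, 99, 98, 63, 96, 39]
Place pivot at 3: [36, 25, 18, 39, 98, 63, 96, 99]

Partitioned: [36, 25, 18, 39, 98, 63, 96, 99]


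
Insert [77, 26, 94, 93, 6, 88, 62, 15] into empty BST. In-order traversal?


Insert 77: root
Insert 26: L from 77
Insert 94: R from 77
Insert 93: R from 77 -> L from 94
Insert 6: L from 77 -> L from 26
Insert 88: R from 77 -> L from 94 -> L from 93
Insert 62: L from 77 -> R from 26
Insert 15: L from 77 -> L from 26 -> R from 6

In-order: [6, 15, 26, 62, 77, 88, 93, 94]


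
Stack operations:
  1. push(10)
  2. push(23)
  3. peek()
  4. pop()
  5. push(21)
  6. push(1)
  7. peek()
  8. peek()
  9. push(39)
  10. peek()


push(10) -> [10]
push(23) -> [10, 23]
peek()->23
pop()->23, [10]
push(21) -> [10, 21]
push(1) -> [10, 21, 1]
peek()->1
peek()->1
push(39) -> [10, 21, 1, 39]
peek()->39

Final stack: [10, 21, 1, 39]


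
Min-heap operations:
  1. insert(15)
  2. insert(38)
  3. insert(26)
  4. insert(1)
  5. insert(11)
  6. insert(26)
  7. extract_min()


insert(15) -> [15]
insert(38) -> [15, 38]
insert(26) -> [15, 38, 26]
insert(1) -> [1, 15, 26, 38]
insert(11) -> [1, 11, 26, 38, 15]
insert(26) -> [1, 11, 26, 38, 15, 26]
extract_min()->1, [11, 15, 26, 38, 26]

Final heap: [11, 15, 26, 38, 26]


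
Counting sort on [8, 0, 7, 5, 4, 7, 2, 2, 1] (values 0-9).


Input: [8, 0, 7, 5, 4, 7, 2, 2, 1]
Counts: [1, 1, 2, 0, 1, 1, 0, 2, 1, 0]

Sorted: [0, 1, 2, 2, 4, 5, 7, 7, 8]


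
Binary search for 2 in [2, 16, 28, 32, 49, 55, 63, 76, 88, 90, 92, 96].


Step 1: lo=0, hi=11, mid=5, val=55
Step 2: lo=0, hi=4, mid=2, val=28
Step 3: lo=0, hi=1, mid=0, val=2

Found at index 0


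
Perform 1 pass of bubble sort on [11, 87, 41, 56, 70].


Initial: [11, 87, 41, 56, 70]
Pass 1: [11, 41, 56, 70, 87] (3 swaps)

After 1 pass: [11, 41, 56, 70, 87]


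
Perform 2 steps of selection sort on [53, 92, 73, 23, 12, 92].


Initial: [53, 92, 73, 23, 12, 92]
Step 1: min=12 at 4
  Swap: [12, 92, 73, 23, 53, 92]
Step 2: min=23 at 3
  Swap: [12, 23, 73, 92, 53, 92]

After 2 steps: [12, 23, 73, 92, 53, 92]


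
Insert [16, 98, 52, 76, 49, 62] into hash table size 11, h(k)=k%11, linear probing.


Insert 16: h=5 -> slot 5
Insert 98: h=10 -> slot 10
Insert 52: h=8 -> slot 8
Insert 76: h=10, 1 probes -> slot 0
Insert 49: h=5, 1 probes -> slot 6
Insert 62: h=7 -> slot 7

Table: [76, None, None, None, None, 16, 49, 62, 52, None, 98]


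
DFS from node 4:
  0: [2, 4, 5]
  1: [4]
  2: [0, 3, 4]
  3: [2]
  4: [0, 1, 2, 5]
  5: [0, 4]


Visit 4, push [5, 2, 1, 0]
Visit 0, push [5, 2]
Visit 2, push [3]
Visit 3, push []
Visit 5, push []
Visit 1, push []

DFS order: [4, 0, 2, 3, 5, 1]


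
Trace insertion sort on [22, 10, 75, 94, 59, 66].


Initial: [22, 10, 75, 94, 59, 66]
Insert 10: [10, 22, 75, 94, 59, 66]
Insert 75: [10, 22, 75, 94, 59, 66]
Insert 94: [10, 22, 75, 94, 59, 66]
Insert 59: [10, 22, 59, 75, 94, 66]
Insert 66: [10, 22, 59, 66, 75, 94]

Sorted: [10, 22, 59, 66, 75, 94]


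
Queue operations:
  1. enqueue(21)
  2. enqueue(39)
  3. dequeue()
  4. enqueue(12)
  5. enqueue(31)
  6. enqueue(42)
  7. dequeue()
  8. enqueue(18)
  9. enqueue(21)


enqueue(21) -> [21]
enqueue(39) -> [21, 39]
dequeue()->21, [39]
enqueue(12) -> [39, 12]
enqueue(31) -> [39, 12, 31]
enqueue(42) -> [39, 12, 31, 42]
dequeue()->39, [12, 31, 42]
enqueue(18) -> [12, 31, 42, 18]
enqueue(21) -> [12, 31, 42, 18, 21]

Final queue: [12, 31, 42, 18, 21]


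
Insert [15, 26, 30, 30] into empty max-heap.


Insert 15: [15]
Insert 26: [26, 15]
Insert 30: [30, 15, 26]
Insert 30: [30, 30, 26, 15]

Final heap: [30, 30, 26, 15]


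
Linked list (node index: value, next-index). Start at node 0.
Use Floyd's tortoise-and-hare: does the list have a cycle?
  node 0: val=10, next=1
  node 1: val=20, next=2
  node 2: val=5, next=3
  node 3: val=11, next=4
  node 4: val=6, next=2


Floyd's tortoise (slow, +1) and hare (fast, +2):
  init: slow=0, fast=0
  step 1: slow=1, fast=2
  step 2: slow=2, fast=4
  step 3: slow=3, fast=3
  slow == fast at node 3: cycle detected

Cycle: yes


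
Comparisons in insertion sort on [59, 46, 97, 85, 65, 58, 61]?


Algorithm: insertion sort
Input: [59, 46, 97, 85, 65, 58, 61]
Sorted: [46, 58, 59, 61, 65, 85, 97]

16


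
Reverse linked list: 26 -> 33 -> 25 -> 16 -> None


Step 1: curr=26, set curr.next=prev(None) | reversed so far: 26
Step 2: curr=33, set curr.next=prev(26) | reversed so far: 33 -> 26
Step 3: curr=25, set curr.next=prev(33) | reversed so far: 25 -> 33 -> 26
Step 4: curr=16, set curr.next=prev(25) | reversed so far: 16 -> 25 -> 33 -> 26

16 -> 25 -> 33 -> 26 -> None


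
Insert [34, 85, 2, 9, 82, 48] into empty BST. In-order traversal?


Insert 34: root
Insert 85: R from 34
Insert 2: L from 34
Insert 9: L from 34 -> R from 2
Insert 82: R from 34 -> L from 85
Insert 48: R from 34 -> L from 85 -> L from 82

In-order: [2, 9, 34, 48, 82, 85]


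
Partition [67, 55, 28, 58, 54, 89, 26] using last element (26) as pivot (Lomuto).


Pivot: 26
Place pivot at 0: [26, 55, 28, 58, 54, 89, 67]

Partitioned: [26, 55, 28, 58, 54, 89, 67]


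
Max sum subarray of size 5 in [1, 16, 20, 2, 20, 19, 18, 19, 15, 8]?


[0:5]: 59
[1:6]: 77
[2:7]: 79
[3:8]: 78
[4:9]: 91
[5:10]: 79

Max: 91 at [4:9]


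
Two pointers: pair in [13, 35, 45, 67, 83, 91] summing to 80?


lo=0(13)+hi=5(91)=104
lo=0(13)+hi=4(83)=96
lo=0(13)+hi=3(67)=80

Yes: 13+67=80


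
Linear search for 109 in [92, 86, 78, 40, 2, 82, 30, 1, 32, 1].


i=0: 92!=109
i=1: 86!=109
i=2: 78!=109
i=3: 40!=109
i=4: 2!=109
i=5: 82!=109
i=6: 30!=109
i=7: 1!=109
i=8: 32!=109
i=9: 1!=109

Not found, 10 comps


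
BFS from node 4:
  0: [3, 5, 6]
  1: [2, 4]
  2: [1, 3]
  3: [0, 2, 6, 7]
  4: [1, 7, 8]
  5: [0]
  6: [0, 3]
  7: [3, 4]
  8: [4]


Visit 4, enqueue [1, 7, 8]
Visit 1, enqueue [2]
Visit 7, enqueue [3]
Visit 8, enqueue []
Visit 2, enqueue []
Visit 3, enqueue [0, 6]
Visit 0, enqueue [5]
Visit 6, enqueue []
Visit 5, enqueue []

BFS order: [4, 1, 7, 8, 2, 3, 0, 6, 5]


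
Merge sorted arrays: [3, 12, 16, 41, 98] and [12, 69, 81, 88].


Take 3 from A
Take 12 from A
Take 12 from B
Take 16 from A
Take 41 from A
Take 69 from B
Take 81 from B
Take 88 from B

Merged: [3, 12, 12, 16, 41, 69, 81, 88, 98]


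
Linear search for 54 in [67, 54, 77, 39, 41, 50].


i=0: 67!=54
i=1: 54==54 found!

Found at 1, 2 comps


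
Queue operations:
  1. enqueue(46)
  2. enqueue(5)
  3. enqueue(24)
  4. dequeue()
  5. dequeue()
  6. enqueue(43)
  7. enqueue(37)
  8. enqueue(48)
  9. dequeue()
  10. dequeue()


enqueue(46) -> [46]
enqueue(5) -> [46, 5]
enqueue(24) -> [46, 5, 24]
dequeue()->46, [5, 24]
dequeue()->5, [24]
enqueue(43) -> [24, 43]
enqueue(37) -> [24, 43, 37]
enqueue(48) -> [24, 43, 37, 48]
dequeue()->24, [43, 37, 48]
dequeue()->43, [37, 48]

Final queue: [37, 48]


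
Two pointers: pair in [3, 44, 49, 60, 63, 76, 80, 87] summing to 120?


lo=0(3)+hi=7(87)=90
lo=1(44)+hi=7(87)=131
lo=1(44)+hi=6(80)=124
lo=1(44)+hi=5(76)=120

Yes: 44+76=120


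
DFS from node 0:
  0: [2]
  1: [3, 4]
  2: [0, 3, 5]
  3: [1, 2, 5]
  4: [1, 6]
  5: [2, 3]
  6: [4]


Visit 0, push [2]
Visit 2, push [5, 3]
Visit 3, push [5, 1]
Visit 1, push [4]
Visit 4, push [6]
Visit 6, push []
Visit 5, push []

DFS order: [0, 2, 3, 1, 4, 6, 5]


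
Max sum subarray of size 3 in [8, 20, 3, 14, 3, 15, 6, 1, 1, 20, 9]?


[0:3]: 31
[1:4]: 37
[2:5]: 20
[3:6]: 32
[4:7]: 24
[5:8]: 22
[6:9]: 8
[7:10]: 22
[8:11]: 30

Max: 37 at [1:4]


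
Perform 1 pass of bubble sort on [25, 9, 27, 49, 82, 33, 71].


Initial: [25, 9, 27, 49, 82, 33, 71]
Pass 1: [9, 25, 27, 49, 33, 71, 82] (3 swaps)

After 1 pass: [9, 25, 27, 49, 33, 71, 82]


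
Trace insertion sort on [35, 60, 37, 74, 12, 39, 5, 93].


Initial: [35, 60, 37, 74, 12, 39, 5, 93]
Insert 60: [35, 60, 37, 74, 12, 39, 5, 93]
Insert 37: [35, 37, 60, 74, 12, 39, 5, 93]
Insert 74: [35, 37, 60, 74, 12, 39, 5, 93]
Insert 12: [12, 35, 37, 60, 74, 39, 5, 93]
Insert 39: [12, 35, 37, 39, 60, 74, 5, 93]
Insert 5: [5, 12, 35, 37, 39, 60, 74, 93]
Insert 93: [5, 12, 35, 37, 39, 60, 74, 93]

Sorted: [5, 12, 35, 37, 39, 60, 74, 93]


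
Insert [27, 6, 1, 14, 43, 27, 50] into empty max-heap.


Insert 27: [27]
Insert 6: [27, 6]
Insert 1: [27, 6, 1]
Insert 14: [27, 14, 1, 6]
Insert 43: [43, 27, 1, 6, 14]
Insert 27: [43, 27, 27, 6, 14, 1]
Insert 50: [50, 27, 43, 6, 14, 1, 27]

Final heap: [50, 27, 43, 6, 14, 1, 27]


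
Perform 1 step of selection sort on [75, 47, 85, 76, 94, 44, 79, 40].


Initial: [75, 47, 85, 76, 94, 44, 79, 40]
Step 1: min=40 at 7
  Swap: [40, 47, 85, 76, 94, 44, 79, 75]

After 1 step: [40, 47, 85, 76, 94, 44, 79, 75]


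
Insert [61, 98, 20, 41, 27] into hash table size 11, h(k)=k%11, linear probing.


Insert 61: h=6 -> slot 6
Insert 98: h=10 -> slot 10
Insert 20: h=9 -> slot 9
Insert 41: h=8 -> slot 8
Insert 27: h=5 -> slot 5

Table: [None, None, None, None, None, 27, 61, None, 41, 20, 98]


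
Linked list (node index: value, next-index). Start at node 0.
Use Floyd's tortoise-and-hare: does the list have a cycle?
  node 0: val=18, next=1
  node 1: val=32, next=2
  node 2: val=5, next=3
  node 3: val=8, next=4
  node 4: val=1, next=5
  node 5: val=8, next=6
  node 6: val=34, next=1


Floyd's tortoise (slow, +1) and hare (fast, +2):
  init: slow=0, fast=0
  step 1: slow=1, fast=2
  step 2: slow=2, fast=4
  step 3: slow=3, fast=6
  step 4: slow=4, fast=2
  step 5: slow=5, fast=4
  step 6: slow=6, fast=6
  slow == fast at node 6: cycle detected

Cycle: yes


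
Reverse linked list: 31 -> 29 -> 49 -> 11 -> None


Step 1: curr=31, set curr.next=prev(None) | reversed so far: 31
Step 2: curr=29, set curr.next=prev(31) | reversed so far: 29 -> 31
Step 3: curr=49, set curr.next=prev(29) | reversed so far: 49 -> 29 -> 31
Step 4: curr=11, set curr.next=prev(49) | reversed so far: 11 -> 49 -> 29 -> 31

11 -> 49 -> 29 -> 31 -> None


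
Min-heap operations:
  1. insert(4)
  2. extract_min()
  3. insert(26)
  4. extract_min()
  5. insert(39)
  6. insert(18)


insert(4) -> [4]
extract_min()->4, []
insert(26) -> [26]
extract_min()->26, []
insert(39) -> [39]
insert(18) -> [18, 39]

Final heap: [18, 39]


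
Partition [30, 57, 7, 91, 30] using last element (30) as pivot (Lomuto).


Pivot: 30
  30 <= 30: advance i (no swap)
  7 <= 30: swap -> [30, 7, 57, 91, 30]
Place pivot at 2: [30, 7, 30, 91, 57]

Partitioned: [30, 7, 30, 91, 57]


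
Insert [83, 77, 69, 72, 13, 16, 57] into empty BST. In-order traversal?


Insert 83: root
Insert 77: L from 83
Insert 69: L from 83 -> L from 77
Insert 72: L from 83 -> L from 77 -> R from 69
Insert 13: L from 83 -> L from 77 -> L from 69
Insert 16: L from 83 -> L from 77 -> L from 69 -> R from 13
Insert 57: L from 83 -> L from 77 -> L from 69 -> R from 13 -> R from 16

In-order: [13, 16, 57, 69, 72, 77, 83]


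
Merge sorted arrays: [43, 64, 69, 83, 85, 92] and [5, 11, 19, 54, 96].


Take 5 from B
Take 11 from B
Take 19 from B
Take 43 from A
Take 54 from B
Take 64 from A
Take 69 from A
Take 83 from A
Take 85 from A
Take 92 from A

Merged: [5, 11, 19, 43, 54, 64, 69, 83, 85, 92, 96]


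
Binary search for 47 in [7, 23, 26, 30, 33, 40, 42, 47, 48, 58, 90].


Step 1: lo=0, hi=10, mid=5, val=40
Step 2: lo=6, hi=10, mid=8, val=48
Step 3: lo=6, hi=7, mid=6, val=42
Step 4: lo=7, hi=7, mid=7, val=47

Found at index 7


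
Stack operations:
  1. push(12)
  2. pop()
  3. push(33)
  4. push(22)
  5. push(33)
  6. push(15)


push(12) -> [12]
pop()->12, []
push(33) -> [33]
push(22) -> [33, 22]
push(33) -> [33, 22, 33]
push(15) -> [33, 22, 33, 15]

Final stack: [33, 22, 33, 15]


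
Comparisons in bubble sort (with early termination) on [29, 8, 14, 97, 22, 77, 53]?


Algorithm: bubble sort (with early termination)
Input: [29, 8, 14, 97, 22, 77, 53]
Sorted: [8, 14, 22, 29, 53, 77, 97]

15


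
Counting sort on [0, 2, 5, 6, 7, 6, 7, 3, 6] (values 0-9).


Input: [0, 2, 5, 6, 7, 6, 7, 3, 6]
Counts: [1, 0, 1, 1, 0, 1, 3, 2, 0, 0]

Sorted: [0, 2, 3, 5, 6, 6, 6, 7, 7]


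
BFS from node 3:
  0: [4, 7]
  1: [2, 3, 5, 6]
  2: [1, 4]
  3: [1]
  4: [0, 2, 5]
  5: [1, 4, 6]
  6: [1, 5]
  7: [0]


Visit 3, enqueue [1]
Visit 1, enqueue [2, 5, 6]
Visit 2, enqueue [4]
Visit 5, enqueue []
Visit 6, enqueue []
Visit 4, enqueue [0]
Visit 0, enqueue [7]
Visit 7, enqueue []

BFS order: [3, 1, 2, 5, 6, 4, 0, 7]


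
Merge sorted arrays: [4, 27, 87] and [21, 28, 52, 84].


Take 4 from A
Take 21 from B
Take 27 from A
Take 28 from B
Take 52 from B
Take 84 from B

Merged: [4, 21, 27, 28, 52, 84, 87]


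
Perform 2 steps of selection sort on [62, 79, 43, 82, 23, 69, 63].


Initial: [62, 79, 43, 82, 23, 69, 63]
Step 1: min=23 at 4
  Swap: [23, 79, 43, 82, 62, 69, 63]
Step 2: min=43 at 2
  Swap: [23, 43, 79, 82, 62, 69, 63]

After 2 steps: [23, 43, 79, 82, 62, 69, 63]


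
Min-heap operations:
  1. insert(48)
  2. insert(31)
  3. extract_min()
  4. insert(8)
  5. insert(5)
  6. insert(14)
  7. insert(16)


insert(48) -> [48]
insert(31) -> [31, 48]
extract_min()->31, [48]
insert(8) -> [8, 48]
insert(5) -> [5, 48, 8]
insert(14) -> [5, 14, 8, 48]
insert(16) -> [5, 14, 8, 48, 16]

Final heap: [5, 14, 8, 48, 16]


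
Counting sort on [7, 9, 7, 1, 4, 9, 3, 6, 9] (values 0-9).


Input: [7, 9, 7, 1, 4, 9, 3, 6, 9]
Counts: [0, 1, 0, 1, 1, 0, 1, 2, 0, 3]

Sorted: [1, 3, 4, 6, 7, 7, 9, 9, 9]


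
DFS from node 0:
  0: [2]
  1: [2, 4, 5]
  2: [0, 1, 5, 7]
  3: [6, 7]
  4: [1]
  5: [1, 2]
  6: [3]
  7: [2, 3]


Visit 0, push [2]
Visit 2, push [7, 5, 1]
Visit 1, push [5, 4]
Visit 4, push []
Visit 5, push []
Visit 7, push [3]
Visit 3, push [6]
Visit 6, push []

DFS order: [0, 2, 1, 4, 5, 7, 3, 6]


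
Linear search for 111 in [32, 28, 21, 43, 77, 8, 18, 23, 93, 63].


i=0: 32!=111
i=1: 28!=111
i=2: 21!=111
i=3: 43!=111
i=4: 77!=111
i=5: 8!=111
i=6: 18!=111
i=7: 23!=111
i=8: 93!=111
i=9: 63!=111

Not found, 10 comps


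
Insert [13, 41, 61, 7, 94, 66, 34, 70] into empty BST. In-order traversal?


Insert 13: root
Insert 41: R from 13
Insert 61: R from 13 -> R from 41
Insert 7: L from 13
Insert 94: R from 13 -> R from 41 -> R from 61
Insert 66: R from 13 -> R from 41 -> R from 61 -> L from 94
Insert 34: R from 13 -> L from 41
Insert 70: R from 13 -> R from 41 -> R from 61 -> L from 94 -> R from 66

In-order: [7, 13, 34, 41, 61, 66, 70, 94]


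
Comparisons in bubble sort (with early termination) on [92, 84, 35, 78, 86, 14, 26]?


Algorithm: bubble sort (with early termination)
Input: [92, 84, 35, 78, 86, 14, 26]
Sorted: [14, 26, 35, 78, 84, 86, 92]

21


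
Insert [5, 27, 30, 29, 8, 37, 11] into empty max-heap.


Insert 5: [5]
Insert 27: [27, 5]
Insert 30: [30, 5, 27]
Insert 29: [30, 29, 27, 5]
Insert 8: [30, 29, 27, 5, 8]
Insert 37: [37, 29, 30, 5, 8, 27]
Insert 11: [37, 29, 30, 5, 8, 27, 11]

Final heap: [37, 29, 30, 5, 8, 27, 11]


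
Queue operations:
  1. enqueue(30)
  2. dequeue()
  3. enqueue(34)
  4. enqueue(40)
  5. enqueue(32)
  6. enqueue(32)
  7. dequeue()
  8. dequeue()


enqueue(30) -> [30]
dequeue()->30, []
enqueue(34) -> [34]
enqueue(40) -> [34, 40]
enqueue(32) -> [34, 40, 32]
enqueue(32) -> [34, 40, 32, 32]
dequeue()->34, [40, 32, 32]
dequeue()->40, [32, 32]

Final queue: [32, 32]


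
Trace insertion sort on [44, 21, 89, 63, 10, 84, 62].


Initial: [44, 21, 89, 63, 10, 84, 62]
Insert 21: [21, 44, 89, 63, 10, 84, 62]
Insert 89: [21, 44, 89, 63, 10, 84, 62]
Insert 63: [21, 44, 63, 89, 10, 84, 62]
Insert 10: [10, 21, 44, 63, 89, 84, 62]
Insert 84: [10, 21, 44, 63, 84, 89, 62]
Insert 62: [10, 21, 44, 62, 63, 84, 89]

Sorted: [10, 21, 44, 62, 63, 84, 89]


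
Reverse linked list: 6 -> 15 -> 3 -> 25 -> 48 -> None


Step 1: curr=6, set curr.next=prev(None) | reversed so far: 6
Step 2: curr=15, set curr.next=prev(6) | reversed so far: 15 -> 6
Step 3: curr=3, set curr.next=prev(15) | reversed so far: 3 -> 15 -> 6
Step 4: curr=25, set curr.next=prev(3) | reversed so far: 25 -> 3 -> 15 -> 6
Step 5: curr=48, set curr.next=prev(25) | reversed so far: 48 -> 25 -> 3 -> 15 -> 6

48 -> 25 -> 3 -> 15 -> 6 -> None


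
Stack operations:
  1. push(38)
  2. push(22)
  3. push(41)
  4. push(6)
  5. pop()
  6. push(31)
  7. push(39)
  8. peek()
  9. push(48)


push(38) -> [38]
push(22) -> [38, 22]
push(41) -> [38, 22, 41]
push(6) -> [38, 22, 41, 6]
pop()->6, [38, 22, 41]
push(31) -> [38, 22, 41, 31]
push(39) -> [38, 22, 41, 31, 39]
peek()->39
push(48) -> [38, 22, 41, 31, 39, 48]

Final stack: [38, 22, 41, 31, 39, 48]


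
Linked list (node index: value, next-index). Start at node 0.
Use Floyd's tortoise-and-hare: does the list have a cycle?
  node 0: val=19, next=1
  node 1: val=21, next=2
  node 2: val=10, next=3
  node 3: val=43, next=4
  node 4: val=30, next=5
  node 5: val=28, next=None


Floyd's tortoise (slow, +1) and hare (fast, +2):
  init: slow=0, fast=0
  step 1: slow=1, fast=2
  step 2: slow=2, fast=4
  step 3: fast 4->5->None, no cycle

Cycle: no


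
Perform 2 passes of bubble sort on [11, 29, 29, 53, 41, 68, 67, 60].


Initial: [11, 29, 29, 53, 41, 68, 67, 60]
Pass 1: [11, 29, 29, 41, 53, 67, 60, 68] (3 swaps)
Pass 2: [11, 29, 29, 41, 53, 60, 67, 68] (1 swaps)

After 2 passes: [11, 29, 29, 41, 53, 60, 67, 68]


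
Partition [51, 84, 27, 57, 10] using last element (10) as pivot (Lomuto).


Pivot: 10
Place pivot at 0: [10, 84, 27, 57, 51]

Partitioned: [10, 84, 27, 57, 51]


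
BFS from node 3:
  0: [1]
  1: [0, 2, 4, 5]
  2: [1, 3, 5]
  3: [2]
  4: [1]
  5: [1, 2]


Visit 3, enqueue [2]
Visit 2, enqueue [1, 5]
Visit 1, enqueue [0, 4]
Visit 5, enqueue []
Visit 0, enqueue []
Visit 4, enqueue []

BFS order: [3, 2, 1, 5, 0, 4]


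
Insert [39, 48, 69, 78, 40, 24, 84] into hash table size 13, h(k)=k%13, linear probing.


Insert 39: h=0 -> slot 0
Insert 48: h=9 -> slot 9
Insert 69: h=4 -> slot 4
Insert 78: h=0, 1 probes -> slot 1
Insert 40: h=1, 1 probes -> slot 2
Insert 24: h=11 -> slot 11
Insert 84: h=6 -> slot 6

Table: [39, 78, 40, None, 69, None, 84, None, None, 48, None, 24, None]


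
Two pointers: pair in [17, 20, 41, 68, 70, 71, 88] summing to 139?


lo=0(17)+hi=6(88)=105
lo=1(20)+hi=6(88)=108
lo=2(41)+hi=6(88)=129
lo=3(68)+hi=6(88)=156
lo=3(68)+hi=5(71)=139

Yes: 68+71=139


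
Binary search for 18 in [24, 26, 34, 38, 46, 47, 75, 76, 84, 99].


Step 1: lo=0, hi=9, mid=4, val=46
Step 2: lo=0, hi=3, mid=1, val=26
Step 3: lo=0, hi=0, mid=0, val=24

Not found


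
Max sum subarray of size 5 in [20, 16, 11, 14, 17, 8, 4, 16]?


[0:5]: 78
[1:6]: 66
[2:7]: 54
[3:8]: 59

Max: 78 at [0:5]


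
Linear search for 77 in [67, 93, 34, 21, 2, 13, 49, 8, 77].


i=0: 67!=77
i=1: 93!=77
i=2: 34!=77
i=3: 21!=77
i=4: 2!=77
i=5: 13!=77
i=6: 49!=77
i=7: 8!=77
i=8: 77==77 found!

Found at 8, 9 comps


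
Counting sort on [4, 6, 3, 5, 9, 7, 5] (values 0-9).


Input: [4, 6, 3, 5, 9, 7, 5]
Counts: [0, 0, 0, 1, 1, 2, 1, 1, 0, 1]

Sorted: [3, 4, 5, 5, 6, 7, 9]


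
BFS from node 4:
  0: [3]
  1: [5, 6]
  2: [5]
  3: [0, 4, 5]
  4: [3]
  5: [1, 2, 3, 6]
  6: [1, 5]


Visit 4, enqueue [3]
Visit 3, enqueue [0, 5]
Visit 0, enqueue []
Visit 5, enqueue [1, 2, 6]
Visit 1, enqueue []
Visit 2, enqueue []
Visit 6, enqueue []

BFS order: [4, 3, 0, 5, 1, 2, 6]


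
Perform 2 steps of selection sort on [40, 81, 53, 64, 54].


Initial: [40, 81, 53, 64, 54]
Step 1: min=40 at 0
  Swap: [40, 81, 53, 64, 54]
Step 2: min=53 at 2
  Swap: [40, 53, 81, 64, 54]

After 2 steps: [40, 53, 81, 64, 54]


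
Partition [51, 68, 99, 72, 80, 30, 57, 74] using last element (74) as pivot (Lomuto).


Pivot: 74
  51 <= 74: advance i (no swap)
  68 <= 74: advance i (no swap)
  72 <= 74: swap -> [51, 68, 72, 99, 80, 30, 57, 74]
  30 <= 74: swap -> [51, 68, 72, 30, 80, 99, 57, 74]
  57 <= 74: swap -> [51, 68, 72, 30, 57, 99, 80, 74]
Place pivot at 5: [51, 68, 72, 30, 57, 74, 80, 99]

Partitioned: [51, 68, 72, 30, 57, 74, 80, 99]


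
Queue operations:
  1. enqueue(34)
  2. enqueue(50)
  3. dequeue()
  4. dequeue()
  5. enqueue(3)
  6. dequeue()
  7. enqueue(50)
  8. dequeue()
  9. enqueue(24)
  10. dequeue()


enqueue(34) -> [34]
enqueue(50) -> [34, 50]
dequeue()->34, [50]
dequeue()->50, []
enqueue(3) -> [3]
dequeue()->3, []
enqueue(50) -> [50]
dequeue()->50, []
enqueue(24) -> [24]
dequeue()->24, []

Final queue: []


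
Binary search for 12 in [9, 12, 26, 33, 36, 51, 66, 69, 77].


Step 1: lo=0, hi=8, mid=4, val=36
Step 2: lo=0, hi=3, mid=1, val=12

Found at index 1


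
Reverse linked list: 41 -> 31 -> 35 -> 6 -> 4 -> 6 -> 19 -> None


Step 1: curr=41, set curr.next=prev(None) | reversed so far: 41
Step 2: curr=31, set curr.next=prev(41) | reversed so far: 31 -> 41
Step 3: curr=35, set curr.next=prev(31) | reversed so far: 35 -> 31 -> 41
Step 4: curr=6, set curr.next=prev(35) | reversed so far: 6 -> 35 -> 31 -> 41
Step 5: curr=4, set curr.next=prev(6) | reversed so far: 4 -> 6 -> 35 -> 31 -> 41
Step 6: curr=6, set curr.next=prev(4) | reversed so far: 6 -> 4 -> 6 -> 35 -> 31 -> 41
Step 7: curr=19, set curr.next=prev(6) | reversed so far: 19 -> 6 -> 4 -> 6 -> 35 -> 31 -> 41

19 -> 6 -> 4 -> 6 -> 35 -> 31 -> 41 -> None


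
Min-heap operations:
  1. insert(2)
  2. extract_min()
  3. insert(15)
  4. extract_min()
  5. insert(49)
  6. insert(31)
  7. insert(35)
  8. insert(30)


insert(2) -> [2]
extract_min()->2, []
insert(15) -> [15]
extract_min()->15, []
insert(49) -> [49]
insert(31) -> [31, 49]
insert(35) -> [31, 49, 35]
insert(30) -> [30, 31, 35, 49]

Final heap: [30, 31, 35, 49]


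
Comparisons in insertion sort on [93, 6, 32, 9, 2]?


Algorithm: insertion sort
Input: [93, 6, 32, 9, 2]
Sorted: [2, 6, 9, 32, 93]

10


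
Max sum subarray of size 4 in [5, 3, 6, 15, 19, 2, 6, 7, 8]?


[0:4]: 29
[1:5]: 43
[2:6]: 42
[3:7]: 42
[4:8]: 34
[5:9]: 23

Max: 43 at [1:5]


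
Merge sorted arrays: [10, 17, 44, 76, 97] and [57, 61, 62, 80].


Take 10 from A
Take 17 from A
Take 44 from A
Take 57 from B
Take 61 from B
Take 62 from B
Take 76 from A
Take 80 from B

Merged: [10, 17, 44, 57, 61, 62, 76, 80, 97]


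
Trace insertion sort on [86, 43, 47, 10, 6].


Initial: [86, 43, 47, 10, 6]
Insert 43: [43, 86, 47, 10, 6]
Insert 47: [43, 47, 86, 10, 6]
Insert 10: [10, 43, 47, 86, 6]
Insert 6: [6, 10, 43, 47, 86]

Sorted: [6, 10, 43, 47, 86]


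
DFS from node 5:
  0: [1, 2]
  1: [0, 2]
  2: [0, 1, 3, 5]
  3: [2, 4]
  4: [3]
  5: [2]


Visit 5, push [2]
Visit 2, push [3, 1, 0]
Visit 0, push [1]
Visit 1, push []
Visit 3, push [4]
Visit 4, push []

DFS order: [5, 2, 0, 1, 3, 4]


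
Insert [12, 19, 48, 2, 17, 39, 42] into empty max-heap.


Insert 12: [12]
Insert 19: [19, 12]
Insert 48: [48, 12, 19]
Insert 2: [48, 12, 19, 2]
Insert 17: [48, 17, 19, 2, 12]
Insert 39: [48, 17, 39, 2, 12, 19]
Insert 42: [48, 17, 42, 2, 12, 19, 39]

Final heap: [48, 17, 42, 2, 12, 19, 39]


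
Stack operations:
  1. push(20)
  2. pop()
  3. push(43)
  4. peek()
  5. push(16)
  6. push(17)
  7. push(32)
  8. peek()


push(20) -> [20]
pop()->20, []
push(43) -> [43]
peek()->43
push(16) -> [43, 16]
push(17) -> [43, 16, 17]
push(32) -> [43, 16, 17, 32]
peek()->32

Final stack: [43, 16, 17, 32]


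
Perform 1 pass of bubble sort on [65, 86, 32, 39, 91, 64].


Initial: [65, 86, 32, 39, 91, 64]
Pass 1: [65, 32, 39, 86, 64, 91] (3 swaps)

After 1 pass: [65, 32, 39, 86, 64, 91]


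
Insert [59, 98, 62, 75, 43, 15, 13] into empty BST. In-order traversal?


Insert 59: root
Insert 98: R from 59
Insert 62: R from 59 -> L from 98
Insert 75: R from 59 -> L from 98 -> R from 62
Insert 43: L from 59
Insert 15: L from 59 -> L from 43
Insert 13: L from 59 -> L from 43 -> L from 15

In-order: [13, 15, 43, 59, 62, 75, 98]


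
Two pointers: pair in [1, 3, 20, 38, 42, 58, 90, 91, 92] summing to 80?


lo=0(1)+hi=8(92)=93
lo=0(1)+hi=7(91)=92
lo=0(1)+hi=6(90)=91
lo=0(1)+hi=5(58)=59
lo=1(3)+hi=5(58)=61
lo=2(20)+hi=5(58)=78
lo=3(38)+hi=5(58)=96
lo=3(38)+hi=4(42)=80

Yes: 38+42=80


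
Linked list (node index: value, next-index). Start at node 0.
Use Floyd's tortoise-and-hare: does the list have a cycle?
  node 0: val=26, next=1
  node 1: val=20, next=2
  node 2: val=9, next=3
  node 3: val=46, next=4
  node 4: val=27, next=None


Floyd's tortoise (slow, +1) and hare (fast, +2):
  init: slow=0, fast=0
  step 1: slow=1, fast=2
  step 2: slow=2, fast=4
  step 3: fast -> None, no cycle

Cycle: no


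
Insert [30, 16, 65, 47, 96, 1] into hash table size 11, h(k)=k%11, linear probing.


Insert 30: h=8 -> slot 8
Insert 16: h=5 -> slot 5
Insert 65: h=10 -> slot 10
Insert 47: h=3 -> slot 3
Insert 96: h=8, 1 probes -> slot 9
Insert 1: h=1 -> slot 1

Table: [None, 1, None, 47, None, 16, None, None, 30, 96, 65]


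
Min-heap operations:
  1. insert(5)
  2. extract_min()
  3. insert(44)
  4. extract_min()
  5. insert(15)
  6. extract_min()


insert(5) -> [5]
extract_min()->5, []
insert(44) -> [44]
extract_min()->44, []
insert(15) -> [15]
extract_min()->15, []

Final heap: []


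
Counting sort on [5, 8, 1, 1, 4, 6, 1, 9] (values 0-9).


Input: [5, 8, 1, 1, 4, 6, 1, 9]
Counts: [0, 3, 0, 0, 1, 1, 1, 0, 1, 1]

Sorted: [1, 1, 1, 4, 5, 6, 8, 9]


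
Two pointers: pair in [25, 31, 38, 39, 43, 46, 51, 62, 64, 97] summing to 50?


lo=0(25)+hi=9(97)=122
lo=0(25)+hi=8(64)=89
lo=0(25)+hi=7(62)=87
lo=0(25)+hi=6(51)=76
lo=0(25)+hi=5(46)=71
lo=0(25)+hi=4(43)=68
lo=0(25)+hi=3(39)=64
lo=0(25)+hi=2(38)=63
lo=0(25)+hi=1(31)=56

No pair found


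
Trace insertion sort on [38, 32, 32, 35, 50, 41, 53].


Initial: [38, 32, 32, 35, 50, 41, 53]
Insert 32: [32, 38, 32, 35, 50, 41, 53]
Insert 32: [32, 32, 38, 35, 50, 41, 53]
Insert 35: [32, 32, 35, 38, 50, 41, 53]
Insert 50: [32, 32, 35, 38, 50, 41, 53]
Insert 41: [32, 32, 35, 38, 41, 50, 53]
Insert 53: [32, 32, 35, 38, 41, 50, 53]

Sorted: [32, 32, 35, 38, 41, 50, 53]


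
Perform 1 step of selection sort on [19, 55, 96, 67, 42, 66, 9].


Initial: [19, 55, 96, 67, 42, 66, 9]
Step 1: min=9 at 6
  Swap: [9, 55, 96, 67, 42, 66, 19]

After 1 step: [9, 55, 96, 67, 42, 66, 19]


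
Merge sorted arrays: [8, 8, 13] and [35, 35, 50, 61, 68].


Take 8 from A
Take 8 from A
Take 13 from A

Merged: [8, 8, 13, 35, 35, 50, 61, 68]


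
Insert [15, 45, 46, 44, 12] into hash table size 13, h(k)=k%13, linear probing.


Insert 15: h=2 -> slot 2
Insert 45: h=6 -> slot 6
Insert 46: h=7 -> slot 7
Insert 44: h=5 -> slot 5
Insert 12: h=12 -> slot 12

Table: [None, None, 15, None, None, 44, 45, 46, None, None, None, None, 12]


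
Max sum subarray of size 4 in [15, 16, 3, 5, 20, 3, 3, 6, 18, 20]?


[0:4]: 39
[1:5]: 44
[2:6]: 31
[3:7]: 31
[4:8]: 32
[5:9]: 30
[6:10]: 47

Max: 47 at [6:10]


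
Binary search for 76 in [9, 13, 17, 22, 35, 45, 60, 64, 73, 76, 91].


Step 1: lo=0, hi=10, mid=5, val=45
Step 2: lo=6, hi=10, mid=8, val=73
Step 3: lo=9, hi=10, mid=9, val=76

Found at index 9


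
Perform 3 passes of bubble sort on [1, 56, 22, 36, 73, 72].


Initial: [1, 56, 22, 36, 73, 72]
Pass 1: [1, 22, 36, 56, 72, 73] (3 swaps)
Pass 2: [1, 22, 36, 56, 72, 73] (0 swaps)
Pass 3: [1, 22, 36, 56, 72, 73] (0 swaps)

After 3 passes: [1, 22, 36, 56, 72, 73]


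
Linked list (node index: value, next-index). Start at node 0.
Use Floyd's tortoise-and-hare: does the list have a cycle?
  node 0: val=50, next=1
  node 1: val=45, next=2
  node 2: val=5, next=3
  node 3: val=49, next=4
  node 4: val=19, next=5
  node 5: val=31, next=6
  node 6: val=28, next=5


Floyd's tortoise (slow, +1) and hare (fast, +2):
  init: slow=0, fast=0
  step 1: slow=1, fast=2
  step 2: slow=2, fast=4
  step 3: slow=3, fast=6
  step 4: slow=4, fast=6
  step 5: slow=5, fast=6
  step 6: slow=6, fast=6
  slow == fast at node 6: cycle detected

Cycle: yes


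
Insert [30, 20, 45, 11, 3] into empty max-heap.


Insert 30: [30]
Insert 20: [30, 20]
Insert 45: [45, 20, 30]
Insert 11: [45, 20, 30, 11]
Insert 3: [45, 20, 30, 11, 3]

Final heap: [45, 20, 30, 11, 3]


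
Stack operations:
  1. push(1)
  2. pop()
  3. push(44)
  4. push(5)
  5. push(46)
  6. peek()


push(1) -> [1]
pop()->1, []
push(44) -> [44]
push(5) -> [44, 5]
push(46) -> [44, 5, 46]
peek()->46

Final stack: [44, 5, 46]


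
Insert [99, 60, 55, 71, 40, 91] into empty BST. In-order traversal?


Insert 99: root
Insert 60: L from 99
Insert 55: L from 99 -> L from 60
Insert 71: L from 99 -> R from 60
Insert 40: L from 99 -> L from 60 -> L from 55
Insert 91: L from 99 -> R from 60 -> R from 71

In-order: [40, 55, 60, 71, 91, 99]


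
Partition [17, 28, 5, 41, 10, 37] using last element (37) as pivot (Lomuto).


Pivot: 37
  17 <= 37: advance i (no swap)
  28 <= 37: advance i (no swap)
  5 <= 37: advance i (no swap)
  10 <= 37: swap -> [17, 28, 5, 10, 41, 37]
Place pivot at 4: [17, 28, 5, 10, 37, 41]

Partitioned: [17, 28, 5, 10, 37, 41]


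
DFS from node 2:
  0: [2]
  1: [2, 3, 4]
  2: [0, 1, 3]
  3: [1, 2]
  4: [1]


Visit 2, push [3, 1, 0]
Visit 0, push []
Visit 1, push [4, 3]
Visit 3, push []
Visit 4, push []

DFS order: [2, 0, 1, 3, 4]
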